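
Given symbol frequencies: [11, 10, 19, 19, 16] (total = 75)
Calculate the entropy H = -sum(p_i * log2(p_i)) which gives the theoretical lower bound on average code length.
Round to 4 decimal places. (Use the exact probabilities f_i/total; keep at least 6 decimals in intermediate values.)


Per-symbol terms -p_i * log2(p_i) with p_i = f_i/75:
  p = 11/75 = 0.146667: log2(p) = -2.769387, -p*log2(p) = 0.406177
  p = 10/75 = 0.133333: log2(p) = -2.906891, -p*log2(p) = 0.387585
  p = 19/75 = 0.253333: log2(p) = -1.980891, -p*log2(p) = 0.501826
  p = 19/75 = 0.253333: log2(p) = -1.980891, -p*log2(p) = 0.501826
  p = 16/75 = 0.213333: log2(p) = -2.228819, -p*log2(p) = 0.475481
H = 0.406177 + 0.387585 + 0.501826 + 0.501826 + 0.475481 = 2.272895

H = 2.2729 bits/symbol


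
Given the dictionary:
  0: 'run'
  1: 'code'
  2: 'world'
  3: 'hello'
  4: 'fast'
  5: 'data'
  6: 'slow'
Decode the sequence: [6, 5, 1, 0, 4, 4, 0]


Look up each index in the dictionary:
  6 -> 'slow'
  5 -> 'data'
  1 -> 'code'
  0 -> 'run'
  4 -> 'fast'
  4 -> 'fast'
  0 -> 'run'

Decoded: "slow data code run fast fast run"


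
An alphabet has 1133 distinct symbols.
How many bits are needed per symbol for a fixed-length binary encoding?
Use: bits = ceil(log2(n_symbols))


log2(1133) = 10.1459
Bracket: 2^10 = 1024 < 1133 <= 2^11 = 2048
So ceil(log2(1133)) = 11

bits = ceil(log2(1133)) = ceil(10.1459) = 11 bits


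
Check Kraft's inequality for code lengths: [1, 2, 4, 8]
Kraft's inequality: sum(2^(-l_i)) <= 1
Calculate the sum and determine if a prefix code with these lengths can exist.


Sum = 2^(-1) + 2^(-2) + 2^(-4) + 2^(-8)
    = 0.5 + 0.25 + 0.0625 + 0.00390625
    = 209/256 = 0.81640625
Since 0.81640625 <= 1, Kraft's inequality IS satisfied.
A prefix code with these lengths CAN exist.

Kraft sum = 0.81640625. Satisfied.


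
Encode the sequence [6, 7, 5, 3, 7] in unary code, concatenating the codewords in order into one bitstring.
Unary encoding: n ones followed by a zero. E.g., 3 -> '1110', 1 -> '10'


Encode each number as n ones followed by a terminating 0:
  6 -> 1111110 (7 bits)
  7 -> 11111110 (8 bits)
  5 -> 111110 (6 bits)
  3 -> 1110 (4 bits)
  7 -> 11111110 (8 bits)
Total length = 7 + 8 + 6 + 4 + 8 = 33 bits.

Unary([6, 7, 5, 3, 7]) = 111111011111110111110111011111110 (33 bits)


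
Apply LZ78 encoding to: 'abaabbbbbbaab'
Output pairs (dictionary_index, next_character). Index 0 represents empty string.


LZ78 encoding steps:
Dictionary: {0: ''}
Step 1: w='' (idx 0), next='a' -> output (0, 'a'), add 'a' as idx 1
Step 2: w='' (idx 0), next='b' -> output (0, 'b'), add 'b' as idx 2
Step 3: w='a' (idx 1), next='a' -> output (1, 'a'), add 'aa' as idx 3
Step 4: w='b' (idx 2), next='b' -> output (2, 'b'), add 'bb' as idx 4
Step 5: w='bb' (idx 4), next='b' -> output (4, 'b'), add 'bbb' as idx 5
Step 6: w='b' (idx 2), next='a' -> output (2, 'a'), add 'ba' as idx 6
Step 7: w='a' (idx 1), next='b' -> output (1, 'b'), add 'ab' as idx 7


Encoded: [(0, 'a'), (0, 'b'), (1, 'a'), (2, 'b'), (4, 'b'), (2, 'a'), (1, 'b')]


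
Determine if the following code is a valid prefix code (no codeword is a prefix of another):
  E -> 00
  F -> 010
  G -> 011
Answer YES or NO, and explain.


Checking each pair (does one codeword prefix another?):
  E='00' vs F='010': no prefix
  E='00' vs G='011': no prefix
  F='010' vs E='00': no prefix
  F='010' vs G='011': no prefix
  G='011' vs E='00': no prefix
  G='011' vs F='010': no prefix
No violation found over all pairs.

YES -- this is a valid prefix code. No codeword is a prefix of any other codeword.


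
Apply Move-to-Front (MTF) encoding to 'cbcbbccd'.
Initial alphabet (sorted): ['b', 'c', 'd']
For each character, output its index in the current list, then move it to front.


MTF encoding:
'c': index 1 in ['b', 'c', 'd'] -> ['c', 'b', 'd']
'b': index 1 in ['c', 'b', 'd'] -> ['b', 'c', 'd']
'c': index 1 in ['b', 'c', 'd'] -> ['c', 'b', 'd']
'b': index 1 in ['c', 'b', 'd'] -> ['b', 'c', 'd']
'b': index 0 in ['b', 'c', 'd'] -> ['b', 'c', 'd']
'c': index 1 in ['b', 'c', 'd'] -> ['c', 'b', 'd']
'c': index 0 in ['c', 'b', 'd'] -> ['c', 'b', 'd']
'd': index 2 in ['c', 'b', 'd'] -> ['d', 'c', 'b']


Output: [1, 1, 1, 1, 0, 1, 0, 2]


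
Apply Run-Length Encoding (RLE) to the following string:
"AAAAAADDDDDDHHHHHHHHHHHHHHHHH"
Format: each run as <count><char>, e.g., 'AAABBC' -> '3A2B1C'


Scanning runs left to right:
  i=0: run of 'A' x 6 -> '6A'
  i=6: run of 'D' x 6 -> '6D'
  i=12: run of 'H' x 17 -> '17H'

RLE = 6A6D17H


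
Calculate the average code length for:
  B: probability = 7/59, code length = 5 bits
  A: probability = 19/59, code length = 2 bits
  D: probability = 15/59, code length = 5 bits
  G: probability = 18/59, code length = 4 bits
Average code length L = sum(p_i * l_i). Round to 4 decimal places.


Weighted contributions p_i * l_i:
  B: (7/59) * 5 = 35/59
  A: (19/59) * 2 = 38/59
  D: (15/59) * 5 = 75/59
  G: (18/59) * 4 = 72/59
Sum = (35 + 38 + 75 + 72)/59 = 220/59

L = 220/59 = 3.7288 bits/symbol


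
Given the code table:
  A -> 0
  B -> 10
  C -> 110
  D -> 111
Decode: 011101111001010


Decoding:
0 -> A
111 -> D
0 -> A
111 -> D
10 -> B
0 -> A
10 -> B
10 -> B


Result: ADADBABB


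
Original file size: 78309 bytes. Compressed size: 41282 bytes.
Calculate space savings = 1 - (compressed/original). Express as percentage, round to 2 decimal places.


ratio = compressed/original = 41282/78309 = 0.527168
savings = 1 - ratio = 1 - 0.527168 = 0.472832
as a percentage: 0.472832 * 100 = 47.28%

Space savings = 1 - 41282/78309 = 47.28%


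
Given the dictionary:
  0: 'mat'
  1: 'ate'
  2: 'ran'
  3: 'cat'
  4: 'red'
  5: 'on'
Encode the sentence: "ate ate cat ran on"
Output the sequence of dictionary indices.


Look up each word in the dictionary:
  'ate' -> 1
  'ate' -> 1
  'cat' -> 3
  'ran' -> 2
  'on' -> 5

Encoded: [1, 1, 3, 2, 5]


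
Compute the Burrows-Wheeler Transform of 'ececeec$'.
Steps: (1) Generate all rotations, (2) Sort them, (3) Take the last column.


Rotations (sorted):
  0: $ececeec -> last char: c
  1: c$ececee -> last char: e
  2: ceceec$e -> last char: e
  3: ceec$ece -> last char: e
  4: ec$ecece -> last char: e
  5: ececeec$ -> last char: $
  6: eceec$ec -> last char: c
  7: eec$ecec -> last char: c


BWT = ceeee$cc


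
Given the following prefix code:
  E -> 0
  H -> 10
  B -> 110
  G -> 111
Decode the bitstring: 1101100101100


Decoding step by step:
Bits 110 -> B
Bits 110 -> B
Bits 0 -> E
Bits 10 -> H
Bits 110 -> B
Bits 0 -> E


Decoded message: BBEHBE


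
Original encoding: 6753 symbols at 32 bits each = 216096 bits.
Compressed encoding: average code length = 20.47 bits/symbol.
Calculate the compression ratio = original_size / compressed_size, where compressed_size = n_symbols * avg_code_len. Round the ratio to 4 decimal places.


original_size = n_symbols * orig_bits = 6753 * 32 = 216096 bits
compressed_size = n_symbols * avg_code_len = 6753 * 20.47 = 138233.91 bits
ratio = original_size / compressed_size = 216096 / 138233.91 = 1.5633

Compression ratio = 1.5633


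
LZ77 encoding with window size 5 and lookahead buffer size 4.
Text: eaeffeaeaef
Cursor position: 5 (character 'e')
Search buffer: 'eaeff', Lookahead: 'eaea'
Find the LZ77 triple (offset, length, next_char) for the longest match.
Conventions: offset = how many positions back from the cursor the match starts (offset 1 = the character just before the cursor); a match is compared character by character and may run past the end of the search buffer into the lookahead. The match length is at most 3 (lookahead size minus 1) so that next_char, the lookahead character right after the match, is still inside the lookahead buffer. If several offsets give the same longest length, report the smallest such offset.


Try each offset into the search buffer:
  offset=1 (pos 4, char 'f'): match length 0
  offset=2 (pos 3, char 'f'): match length 0
  offset=3 (pos 2, char 'e'): match length 1
  offset=4 (pos 1, char 'a'): match length 0
  offset=5 (pos 0, char 'e'): match length 3
Longest match has length 3 at offset 5.
next_char = character at position 5 + 3 = 8 -> 'a'

Best match: offset=5, length=3 (matching 'eae' starting at position 0)
LZ77 triple: (5, 3, 'a')


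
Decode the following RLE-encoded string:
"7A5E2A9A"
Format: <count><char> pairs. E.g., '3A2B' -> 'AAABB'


Expanding each <count><char> pair:
  7A -> 'AAAAAAA'
  5E -> 'EEEEE'
  2A -> 'AA'
  9A -> 'AAAAAAAAA'

Decoded = AAAAAAAEEEEEAAAAAAAAAAA


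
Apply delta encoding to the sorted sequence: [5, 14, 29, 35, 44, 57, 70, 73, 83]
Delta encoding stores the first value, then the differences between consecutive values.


First value: 5
Deltas:
  14 - 5 = 9
  29 - 14 = 15
  35 - 29 = 6
  44 - 35 = 9
  57 - 44 = 13
  70 - 57 = 13
  73 - 70 = 3
  83 - 73 = 10


Delta encoded: [5, 9, 15, 6, 9, 13, 13, 3, 10]


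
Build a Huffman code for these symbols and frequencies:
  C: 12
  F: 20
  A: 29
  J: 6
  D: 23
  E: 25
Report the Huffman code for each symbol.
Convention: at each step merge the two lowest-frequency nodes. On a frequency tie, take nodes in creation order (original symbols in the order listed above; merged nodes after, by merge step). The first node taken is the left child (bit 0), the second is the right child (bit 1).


Huffman tree construction:
Step 1: Merge J(6) + C(12) = 18
Step 2: Merge (J+C)(18) + F(20) = 38
Step 3: Merge D(23) + E(25) = 48
Step 4: Merge A(29) + ((J+C)+F)(38) = 67
Step 5: Merge (D+E)(48) + (A+((J+C)+F))(67) = 115
Read each symbol's code off the tree from the root (left child = 0, right child = 1).

Codes:
  C: 1101 (length 4)
  F: 111 (length 3)
  A: 10 (length 2)
  J: 1100 (length 4)
  D: 00 (length 2)
  E: 01 (length 2)
Average code length: 286/115 = 2.4870 bits/symbol


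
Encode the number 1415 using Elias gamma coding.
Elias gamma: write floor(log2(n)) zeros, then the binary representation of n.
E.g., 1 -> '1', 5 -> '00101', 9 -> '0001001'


num_bits = floor(log2(1415)) + 1 = 11
leading_zeros = num_bits - 1 = 10
binary(1415) = 10110000111

Elias gamma(1415) = '0000000000' + '10110000111' = 000000000010110000111 (21 bits)


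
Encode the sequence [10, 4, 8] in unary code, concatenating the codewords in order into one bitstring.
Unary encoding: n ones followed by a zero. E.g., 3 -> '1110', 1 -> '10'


Encode each number as n ones followed by a terminating 0:
  10 -> 11111111110 (11 bits)
  4 -> 11110 (5 bits)
  8 -> 111111110 (9 bits)
Total length = 11 + 5 + 9 = 25 bits.

Unary([10, 4, 8]) = 1111111111011110111111110 (25 bits)


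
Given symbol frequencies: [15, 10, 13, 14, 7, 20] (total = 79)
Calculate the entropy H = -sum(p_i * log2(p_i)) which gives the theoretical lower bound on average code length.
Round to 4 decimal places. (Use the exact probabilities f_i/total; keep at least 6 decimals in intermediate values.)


Per-symbol terms -p_i * log2(p_i) with p_i = f_i/79:
  p = 15/79 = 0.189873: log2(p) = -2.396890, -p*log2(p) = 0.455106
  p = 10/79 = 0.126582: log2(p) = -2.981853, -p*log2(p) = 0.377450
  p = 13/79 = 0.164557: log2(p) = -2.603341, -p*log2(p) = 0.428398
  p = 14/79 = 0.177215: log2(p) = -2.496426, -p*log2(p) = 0.442405
  p = 7/79 = 0.088608: log2(p) = -3.496426, -p*log2(p) = 0.309810
  p = 20/79 = 0.253165: log2(p) = -1.981853, -p*log2(p) = 0.501735
H = 0.455106 + 0.377450 + 0.428398 + 0.442405 + 0.309810 + 0.501735 = 2.514904

H = 2.5149 bits/symbol


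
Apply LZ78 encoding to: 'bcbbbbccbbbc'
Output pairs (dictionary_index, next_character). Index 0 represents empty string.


LZ78 encoding steps:
Dictionary: {0: ''}
Step 1: w='' (idx 0), next='b' -> output (0, 'b'), add 'b' as idx 1
Step 2: w='' (idx 0), next='c' -> output (0, 'c'), add 'c' as idx 2
Step 3: w='b' (idx 1), next='b' -> output (1, 'b'), add 'bb' as idx 3
Step 4: w='bb' (idx 3), next='c' -> output (3, 'c'), add 'bbc' as idx 4
Step 5: w='c' (idx 2), next='b' -> output (2, 'b'), add 'cb' as idx 5
Step 6: w='bbc' (idx 4), end of input -> output (4, '')


Encoded: [(0, 'b'), (0, 'c'), (1, 'b'), (3, 'c'), (2, 'b'), (4, '')]


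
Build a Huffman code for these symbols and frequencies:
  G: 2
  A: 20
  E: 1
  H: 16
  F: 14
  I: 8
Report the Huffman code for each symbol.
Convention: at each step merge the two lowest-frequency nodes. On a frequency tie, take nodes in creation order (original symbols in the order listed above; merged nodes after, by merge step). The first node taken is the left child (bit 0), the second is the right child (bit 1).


Huffman tree construction:
Step 1: Merge E(1) + G(2) = 3
Step 2: Merge (E+G)(3) + I(8) = 11
Step 3: Merge ((E+G)+I)(11) + F(14) = 25
Step 4: Merge H(16) + A(20) = 36
Step 5: Merge (((E+G)+I)+F)(25) + (H+A)(36) = 61
Read each symbol's code off the tree from the root (left child = 0, right child = 1).

Codes:
  G: 0001 (length 4)
  A: 11 (length 2)
  E: 0000 (length 4)
  H: 10 (length 2)
  F: 01 (length 2)
  I: 001 (length 3)
Average code length: 136/61 = 2.2295 bits/symbol


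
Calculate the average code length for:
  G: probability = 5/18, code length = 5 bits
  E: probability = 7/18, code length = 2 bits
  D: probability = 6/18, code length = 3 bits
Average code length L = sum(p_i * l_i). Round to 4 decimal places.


Weighted contributions p_i * l_i:
  G: (5/18) * 5 = 25/18
  E: (7/18) * 2 = 14/18
  D: (6/18) * 3 = 18/18
Sum = (25 + 14 + 18)/18 = 57/18

L = 57/18 = 3.1667 bits/symbol


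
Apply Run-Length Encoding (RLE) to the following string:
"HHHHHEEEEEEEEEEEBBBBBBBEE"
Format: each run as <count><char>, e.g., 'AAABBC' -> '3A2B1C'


Scanning runs left to right:
  i=0: run of 'H' x 5 -> '5H'
  i=5: run of 'E' x 11 -> '11E'
  i=16: run of 'B' x 7 -> '7B'
  i=23: run of 'E' x 2 -> '2E'

RLE = 5H11E7B2E


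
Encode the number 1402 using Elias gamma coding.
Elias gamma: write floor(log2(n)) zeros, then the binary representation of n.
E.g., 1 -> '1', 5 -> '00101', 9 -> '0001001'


num_bits = floor(log2(1402)) + 1 = 11
leading_zeros = num_bits - 1 = 10
binary(1402) = 10101111010

Elias gamma(1402) = '0000000000' + '10101111010' = 000000000010101111010 (21 bits)


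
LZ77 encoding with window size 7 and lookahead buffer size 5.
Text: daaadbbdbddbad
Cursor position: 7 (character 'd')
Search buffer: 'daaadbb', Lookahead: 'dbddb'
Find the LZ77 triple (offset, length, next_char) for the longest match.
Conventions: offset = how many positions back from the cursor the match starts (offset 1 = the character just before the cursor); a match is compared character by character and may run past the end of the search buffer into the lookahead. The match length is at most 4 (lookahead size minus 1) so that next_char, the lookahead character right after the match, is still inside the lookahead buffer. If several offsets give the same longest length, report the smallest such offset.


Try each offset into the search buffer:
  offset=1 (pos 6, char 'b'): match length 0
  offset=2 (pos 5, char 'b'): match length 0
  offset=3 (pos 4, char 'd'): match length 2
  offset=4 (pos 3, char 'a'): match length 0
  offset=5 (pos 2, char 'a'): match length 0
  offset=6 (pos 1, char 'a'): match length 0
  offset=7 (pos 0, char 'd'): match length 1
Longest match has length 2 at offset 3.
next_char = character at position 7 + 2 = 9 -> 'd'

Best match: offset=3, length=2 (matching 'db' starting at position 4)
LZ77 triple: (3, 2, 'd')


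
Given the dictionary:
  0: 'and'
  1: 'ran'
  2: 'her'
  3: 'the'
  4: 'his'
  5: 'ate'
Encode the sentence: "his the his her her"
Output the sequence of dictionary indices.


Look up each word in the dictionary:
  'his' -> 4
  'the' -> 3
  'his' -> 4
  'her' -> 2
  'her' -> 2

Encoded: [4, 3, 4, 2, 2]


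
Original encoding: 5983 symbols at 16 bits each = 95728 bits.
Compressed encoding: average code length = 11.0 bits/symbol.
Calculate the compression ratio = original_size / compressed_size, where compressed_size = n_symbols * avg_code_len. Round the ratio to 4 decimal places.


original_size = n_symbols * orig_bits = 5983 * 16 = 95728 bits
compressed_size = n_symbols * avg_code_len = 5983 * 11.0 = 65813.0 bits
ratio = original_size / compressed_size = 95728 / 65813.0 = 1.4545

Compression ratio = 1.4545


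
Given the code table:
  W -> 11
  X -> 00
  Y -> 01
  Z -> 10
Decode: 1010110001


Decoding:
10 -> Z
10 -> Z
11 -> W
00 -> X
01 -> Y


Result: ZZWXY


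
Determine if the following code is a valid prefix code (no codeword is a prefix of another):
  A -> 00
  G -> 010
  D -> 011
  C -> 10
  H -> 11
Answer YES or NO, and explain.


Checking each pair (does one codeword prefix another?):
  A='00' vs G='010': no prefix
  A='00' vs D='011': no prefix
  A='00' vs C='10': no prefix
  A='00' vs H='11': no prefix
  G='010' vs A='00': no prefix
  G='010' vs D='011': no prefix
  G='010' vs C='10': no prefix
  G='010' vs H='11': no prefix
  D='011' vs A='00': no prefix
  D='011' vs G='010': no prefix
  D='011' vs C='10': no prefix
  D='011' vs H='11': no prefix
  C='10' vs A='00': no prefix
  C='10' vs G='010': no prefix
  C='10' vs D='011': no prefix
  C='10' vs H='11': no prefix
  H='11' vs A='00': no prefix
  H='11' vs G='010': no prefix
  H='11' vs D='011': no prefix
  H='11' vs C='10': no prefix
No violation found over all pairs.

YES -- this is a valid prefix code. No codeword is a prefix of any other codeword.


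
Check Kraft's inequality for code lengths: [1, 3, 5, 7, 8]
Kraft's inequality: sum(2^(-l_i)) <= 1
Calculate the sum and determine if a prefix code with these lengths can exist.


Sum = 2^(-1) + 2^(-3) + 2^(-5) + 2^(-7) + 2^(-8)
    = 0.5 + 0.125 + 0.03125 + 0.0078125 + 0.00390625
    = 171/256 = 0.66796875
Since 0.66796875 <= 1, Kraft's inequality IS satisfied.
A prefix code with these lengths CAN exist.

Kraft sum = 0.66796875. Satisfied.


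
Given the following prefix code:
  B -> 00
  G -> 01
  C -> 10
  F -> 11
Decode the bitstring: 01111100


Decoding step by step:
Bits 01 -> G
Bits 11 -> F
Bits 11 -> F
Bits 00 -> B


Decoded message: GFFB


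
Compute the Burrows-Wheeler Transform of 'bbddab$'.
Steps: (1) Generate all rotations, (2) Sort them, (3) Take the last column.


Rotations (sorted):
  0: $bbddab -> last char: b
  1: ab$bbdd -> last char: d
  2: b$bbdda -> last char: a
  3: bbddab$ -> last char: $
  4: bddab$b -> last char: b
  5: dab$bbd -> last char: d
  6: ddab$bb -> last char: b


BWT = bda$bdb


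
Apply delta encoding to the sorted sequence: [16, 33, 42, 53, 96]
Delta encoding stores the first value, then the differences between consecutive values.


First value: 16
Deltas:
  33 - 16 = 17
  42 - 33 = 9
  53 - 42 = 11
  96 - 53 = 43


Delta encoded: [16, 17, 9, 11, 43]


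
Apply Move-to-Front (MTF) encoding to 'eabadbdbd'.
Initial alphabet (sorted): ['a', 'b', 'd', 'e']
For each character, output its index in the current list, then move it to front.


MTF encoding:
'e': index 3 in ['a', 'b', 'd', 'e'] -> ['e', 'a', 'b', 'd']
'a': index 1 in ['e', 'a', 'b', 'd'] -> ['a', 'e', 'b', 'd']
'b': index 2 in ['a', 'e', 'b', 'd'] -> ['b', 'a', 'e', 'd']
'a': index 1 in ['b', 'a', 'e', 'd'] -> ['a', 'b', 'e', 'd']
'd': index 3 in ['a', 'b', 'e', 'd'] -> ['d', 'a', 'b', 'e']
'b': index 2 in ['d', 'a', 'b', 'e'] -> ['b', 'd', 'a', 'e']
'd': index 1 in ['b', 'd', 'a', 'e'] -> ['d', 'b', 'a', 'e']
'b': index 1 in ['d', 'b', 'a', 'e'] -> ['b', 'd', 'a', 'e']
'd': index 1 in ['b', 'd', 'a', 'e'] -> ['d', 'b', 'a', 'e']


Output: [3, 1, 2, 1, 3, 2, 1, 1, 1]


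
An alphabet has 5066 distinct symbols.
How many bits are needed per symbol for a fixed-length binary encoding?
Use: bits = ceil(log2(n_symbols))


log2(5066) = 12.3066
Bracket: 2^12 = 4096 < 5066 <= 2^13 = 8192
So ceil(log2(5066)) = 13

bits = ceil(log2(5066)) = ceil(12.3066) = 13 bits


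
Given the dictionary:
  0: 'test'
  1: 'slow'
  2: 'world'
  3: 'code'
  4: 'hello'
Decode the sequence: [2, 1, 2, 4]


Look up each index in the dictionary:
  2 -> 'world'
  1 -> 'slow'
  2 -> 'world'
  4 -> 'hello'

Decoded: "world slow world hello"


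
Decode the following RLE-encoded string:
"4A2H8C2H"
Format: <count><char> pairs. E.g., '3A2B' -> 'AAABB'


Expanding each <count><char> pair:
  4A -> 'AAAA'
  2H -> 'HH'
  8C -> 'CCCCCCCC'
  2H -> 'HH'

Decoded = AAAAHHCCCCCCCCHH


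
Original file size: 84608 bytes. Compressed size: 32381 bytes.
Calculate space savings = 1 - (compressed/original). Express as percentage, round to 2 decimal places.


ratio = compressed/original = 32381/84608 = 0.382718
savings = 1 - ratio = 1 - 0.382718 = 0.617282
as a percentage: 0.617282 * 100 = 61.73%

Space savings = 1 - 32381/84608 = 61.73%


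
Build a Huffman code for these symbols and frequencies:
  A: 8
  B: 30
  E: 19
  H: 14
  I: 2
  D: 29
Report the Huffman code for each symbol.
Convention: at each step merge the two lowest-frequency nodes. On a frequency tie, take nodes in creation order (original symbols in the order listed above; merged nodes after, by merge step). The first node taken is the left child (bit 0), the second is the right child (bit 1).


Huffman tree construction:
Step 1: Merge I(2) + A(8) = 10
Step 2: Merge (I+A)(10) + H(14) = 24
Step 3: Merge E(19) + ((I+A)+H)(24) = 43
Step 4: Merge D(29) + B(30) = 59
Step 5: Merge (E+((I+A)+H))(43) + (D+B)(59) = 102
Read each symbol's code off the tree from the root (left child = 0, right child = 1).

Codes:
  A: 0101 (length 4)
  B: 11 (length 2)
  E: 00 (length 2)
  H: 011 (length 3)
  I: 0100 (length 4)
  D: 10 (length 2)
Average code length: 238/102 = 2.3333 bits/symbol


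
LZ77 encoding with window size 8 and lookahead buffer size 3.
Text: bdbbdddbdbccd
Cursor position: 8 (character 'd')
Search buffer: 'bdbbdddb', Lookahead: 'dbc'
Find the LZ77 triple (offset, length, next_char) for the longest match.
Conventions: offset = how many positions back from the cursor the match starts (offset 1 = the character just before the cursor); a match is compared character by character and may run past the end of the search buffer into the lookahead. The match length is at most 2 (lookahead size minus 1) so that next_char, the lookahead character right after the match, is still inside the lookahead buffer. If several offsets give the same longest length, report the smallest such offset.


Try each offset into the search buffer:
  offset=1 (pos 7, char 'b'): match length 0
  offset=2 (pos 6, char 'd'): match length 2
  offset=3 (pos 5, char 'd'): match length 1
  offset=4 (pos 4, char 'd'): match length 1
  offset=5 (pos 3, char 'b'): match length 0
  offset=6 (pos 2, char 'b'): match length 0
  offset=7 (pos 1, char 'd'): match length 2
  offset=8 (pos 0, char 'b'): match length 0
Longest match has length 2, found at offsets 2, 7; take the smallest, offset 2.
next_char = character at position 8 + 2 = 10 -> 'c'

Best match: offset=2, length=2 (matching 'db' starting at position 6)
LZ77 triple: (2, 2, 'c')


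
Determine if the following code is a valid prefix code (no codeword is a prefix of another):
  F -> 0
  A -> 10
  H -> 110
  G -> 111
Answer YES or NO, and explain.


Checking each pair (does one codeword prefix another?):
  F='0' vs A='10': no prefix
  F='0' vs H='110': no prefix
  F='0' vs G='111': no prefix
  A='10' vs F='0': no prefix
  A='10' vs H='110': no prefix
  A='10' vs G='111': no prefix
  H='110' vs F='0': no prefix
  H='110' vs A='10': no prefix
  H='110' vs G='111': no prefix
  G='111' vs F='0': no prefix
  G='111' vs A='10': no prefix
  G='111' vs H='110': no prefix
No violation found over all pairs.

YES -- this is a valid prefix code. No codeword is a prefix of any other codeword.


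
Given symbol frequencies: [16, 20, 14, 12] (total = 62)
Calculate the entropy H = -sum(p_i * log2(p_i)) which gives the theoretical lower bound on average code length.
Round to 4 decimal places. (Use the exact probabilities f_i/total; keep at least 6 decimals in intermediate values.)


Per-symbol terms -p_i * log2(p_i) with p_i = f_i/62:
  p = 16/62 = 0.258065: log2(p) = -1.954196, -p*log2(p) = 0.504309
  p = 20/62 = 0.322581: log2(p) = -1.632268, -p*log2(p) = 0.526538
  p = 14/62 = 0.225806: log2(p) = -2.146841, -p*log2(p) = 0.484771
  p = 12/62 = 0.193548: log2(p) = -2.369234, -p*log2(p) = 0.458561
H = 0.504309 + 0.526538 + 0.484771 + 0.458561 = 1.974179

H = 1.9742 bits/symbol


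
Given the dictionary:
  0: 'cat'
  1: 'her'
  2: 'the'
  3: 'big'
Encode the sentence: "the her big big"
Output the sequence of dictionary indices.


Look up each word in the dictionary:
  'the' -> 2
  'her' -> 1
  'big' -> 3
  'big' -> 3

Encoded: [2, 1, 3, 3]


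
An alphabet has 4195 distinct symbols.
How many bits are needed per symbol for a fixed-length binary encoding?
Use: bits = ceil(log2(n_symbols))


log2(4195) = 12.0345
Bracket: 2^12 = 4096 < 4195 <= 2^13 = 8192
So ceil(log2(4195)) = 13

bits = ceil(log2(4195)) = ceil(12.0345) = 13 bits


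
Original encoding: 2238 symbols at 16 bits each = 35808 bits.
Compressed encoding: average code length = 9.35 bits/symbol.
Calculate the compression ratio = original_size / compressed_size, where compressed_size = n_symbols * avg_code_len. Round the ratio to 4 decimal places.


original_size = n_symbols * orig_bits = 2238 * 16 = 35808 bits
compressed_size = n_symbols * avg_code_len = 2238 * 9.35 = 20925.3 bits
ratio = original_size / compressed_size = 35808 / 20925.3 = 1.7112

Compression ratio = 1.7112


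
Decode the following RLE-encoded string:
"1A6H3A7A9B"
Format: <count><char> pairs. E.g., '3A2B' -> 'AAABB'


Expanding each <count><char> pair:
  1A -> 'A'
  6H -> 'HHHHHH'
  3A -> 'AAA'
  7A -> 'AAAAAAA'
  9B -> 'BBBBBBBBB'

Decoded = AHHHHHHAAAAAAAAAABBBBBBBBB


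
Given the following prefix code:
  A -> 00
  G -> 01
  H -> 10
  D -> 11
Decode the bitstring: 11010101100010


Decoding step by step:
Bits 11 -> D
Bits 01 -> G
Bits 01 -> G
Bits 01 -> G
Bits 10 -> H
Bits 00 -> A
Bits 10 -> H


Decoded message: DGGGHAH


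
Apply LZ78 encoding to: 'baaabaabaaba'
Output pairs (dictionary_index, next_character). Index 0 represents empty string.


LZ78 encoding steps:
Dictionary: {0: ''}
Step 1: w='' (idx 0), next='b' -> output (0, 'b'), add 'b' as idx 1
Step 2: w='' (idx 0), next='a' -> output (0, 'a'), add 'a' as idx 2
Step 3: w='a' (idx 2), next='a' -> output (2, 'a'), add 'aa' as idx 3
Step 4: w='b' (idx 1), next='a' -> output (1, 'a'), add 'ba' as idx 4
Step 5: w='a' (idx 2), next='b' -> output (2, 'b'), add 'ab' as idx 5
Step 6: w='aa' (idx 3), next='b' -> output (3, 'b'), add 'aab' as idx 6
Step 7: w='a' (idx 2), end of input -> output (2, '')


Encoded: [(0, 'b'), (0, 'a'), (2, 'a'), (1, 'a'), (2, 'b'), (3, 'b'), (2, '')]


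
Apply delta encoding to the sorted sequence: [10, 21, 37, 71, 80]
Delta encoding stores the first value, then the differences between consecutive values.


First value: 10
Deltas:
  21 - 10 = 11
  37 - 21 = 16
  71 - 37 = 34
  80 - 71 = 9


Delta encoded: [10, 11, 16, 34, 9]


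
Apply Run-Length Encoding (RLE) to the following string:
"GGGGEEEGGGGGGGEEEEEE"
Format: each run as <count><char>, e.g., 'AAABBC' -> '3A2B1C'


Scanning runs left to right:
  i=0: run of 'G' x 4 -> '4G'
  i=4: run of 'E' x 3 -> '3E'
  i=7: run of 'G' x 7 -> '7G'
  i=14: run of 'E' x 6 -> '6E'

RLE = 4G3E7G6E


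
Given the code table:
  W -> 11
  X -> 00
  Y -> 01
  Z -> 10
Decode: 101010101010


Decoding:
10 -> Z
10 -> Z
10 -> Z
10 -> Z
10 -> Z
10 -> Z


Result: ZZZZZZ


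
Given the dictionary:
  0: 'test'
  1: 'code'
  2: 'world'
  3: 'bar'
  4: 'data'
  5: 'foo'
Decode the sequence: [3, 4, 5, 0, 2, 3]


Look up each index in the dictionary:
  3 -> 'bar'
  4 -> 'data'
  5 -> 'foo'
  0 -> 'test'
  2 -> 'world'
  3 -> 'bar'

Decoded: "bar data foo test world bar"


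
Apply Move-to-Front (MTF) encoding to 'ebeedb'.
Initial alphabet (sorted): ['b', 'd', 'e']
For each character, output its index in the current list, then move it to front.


MTF encoding:
'e': index 2 in ['b', 'd', 'e'] -> ['e', 'b', 'd']
'b': index 1 in ['e', 'b', 'd'] -> ['b', 'e', 'd']
'e': index 1 in ['b', 'e', 'd'] -> ['e', 'b', 'd']
'e': index 0 in ['e', 'b', 'd'] -> ['e', 'b', 'd']
'd': index 2 in ['e', 'b', 'd'] -> ['d', 'e', 'b']
'b': index 2 in ['d', 'e', 'b'] -> ['b', 'd', 'e']


Output: [2, 1, 1, 0, 2, 2]


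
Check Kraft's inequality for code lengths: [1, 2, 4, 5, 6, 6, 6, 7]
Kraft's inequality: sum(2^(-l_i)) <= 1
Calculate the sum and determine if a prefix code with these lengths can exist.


Sum = 2^(-1) + 2^(-2) + 2^(-4) + 2^(-5) + 2^(-6) + 2^(-6) + 2^(-6) + 2^(-7)
    = 0.5 + 0.25 + 0.0625 + 0.03125 + 0.015625 + 0.015625 + 0.015625 + 0.0078125
    = 115/128 = 0.8984375
Since 0.8984375 <= 1, Kraft's inequality IS satisfied.
A prefix code with these lengths CAN exist.

Kraft sum = 0.8984375. Satisfied.


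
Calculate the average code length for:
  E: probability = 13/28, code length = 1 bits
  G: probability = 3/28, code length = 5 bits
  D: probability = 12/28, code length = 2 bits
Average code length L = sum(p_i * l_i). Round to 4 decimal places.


Weighted contributions p_i * l_i:
  E: (13/28) * 1 = 13/28
  G: (3/28) * 5 = 15/28
  D: (12/28) * 2 = 24/28
Sum = (13 + 15 + 24)/28 = 52/28

L = 52/28 = 1.8571 bits/symbol


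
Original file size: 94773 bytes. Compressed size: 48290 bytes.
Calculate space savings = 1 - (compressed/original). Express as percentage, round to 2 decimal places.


ratio = compressed/original = 48290/94773 = 0.509533
savings = 1 - ratio = 1 - 0.509533 = 0.490467
as a percentage: 0.490467 * 100 = 49.05%

Space savings = 1 - 48290/94773 = 49.05%


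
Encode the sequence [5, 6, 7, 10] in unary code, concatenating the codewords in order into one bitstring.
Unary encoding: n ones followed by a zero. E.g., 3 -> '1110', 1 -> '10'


Encode each number as n ones followed by a terminating 0:
  5 -> 111110 (6 bits)
  6 -> 1111110 (7 bits)
  7 -> 11111110 (8 bits)
  10 -> 11111111110 (11 bits)
Total length = 6 + 7 + 8 + 11 = 32 bits.

Unary([5, 6, 7, 10]) = 11111011111101111111011111111110 (32 bits)


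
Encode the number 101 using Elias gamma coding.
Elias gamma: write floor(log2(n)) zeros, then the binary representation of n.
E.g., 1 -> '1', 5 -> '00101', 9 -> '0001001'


num_bits = floor(log2(101)) + 1 = 7
leading_zeros = num_bits - 1 = 6
binary(101) = 1100101

Elias gamma(101) = '000000' + '1100101' = 0000001100101 (13 bits)


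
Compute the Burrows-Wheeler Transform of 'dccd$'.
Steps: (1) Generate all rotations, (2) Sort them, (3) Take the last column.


Rotations (sorted):
  0: $dccd -> last char: d
  1: ccd$d -> last char: d
  2: cd$dc -> last char: c
  3: d$dcc -> last char: c
  4: dccd$ -> last char: $


BWT = ddcc$


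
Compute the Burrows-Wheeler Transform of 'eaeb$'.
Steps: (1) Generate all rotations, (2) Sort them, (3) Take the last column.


Rotations (sorted):
  0: $eaeb -> last char: b
  1: aeb$e -> last char: e
  2: b$eae -> last char: e
  3: eaeb$ -> last char: $
  4: eb$ea -> last char: a


BWT = bee$a


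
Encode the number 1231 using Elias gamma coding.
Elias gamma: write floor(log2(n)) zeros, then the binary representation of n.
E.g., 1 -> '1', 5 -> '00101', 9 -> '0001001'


num_bits = floor(log2(1231)) + 1 = 11
leading_zeros = num_bits - 1 = 10
binary(1231) = 10011001111

Elias gamma(1231) = '0000000000' + '10011001111' = 000000000010011001111 (21 bits)


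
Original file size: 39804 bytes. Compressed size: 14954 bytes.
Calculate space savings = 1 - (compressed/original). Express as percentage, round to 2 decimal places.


ratio = compressed/original = 14954/39804 = 0.375691
savings = 1 - ratio = 1 - 0.375691 = 0.624309
as a percentage: 0.624309 * 100 = 62.43%

Space savings = 1 - 14954/39804 = 62.43%


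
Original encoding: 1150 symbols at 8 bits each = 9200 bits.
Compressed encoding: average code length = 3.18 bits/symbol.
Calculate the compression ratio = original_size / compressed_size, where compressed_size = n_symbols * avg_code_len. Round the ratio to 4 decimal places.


original_size = n_symbols * orig_bits = 1150 * 8 = 9200 bits
compressed_size = n_symbols * avg_code_len = 1150 * 3.18 = 3657.0 bits
ratio = original_size / compressed_size = 9200 / 3657.0 = 2.5157

Compression ratio = 2.5157


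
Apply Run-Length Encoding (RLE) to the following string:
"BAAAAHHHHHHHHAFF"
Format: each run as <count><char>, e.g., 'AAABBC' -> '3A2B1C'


Scanning runs left to right:
  i=0: run of 'B' x 1 -> '1B'
  i=1: run of 'A' x 4 -> '4A'
  i=5: run of 'H' x 8 -> '8H'
  i=13: run of 'A' x 1 -> '1A'
  i=14: run of 'F' x 2 -> '2F'

RLE = 1B4A8H1A2F


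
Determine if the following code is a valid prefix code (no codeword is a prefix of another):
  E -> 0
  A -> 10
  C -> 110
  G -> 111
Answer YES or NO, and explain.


Checking each pair (does one codeword prefix another?):
  E='0' vs A='10': no prefix
  E='0' vs C='110': no prefix
  E='0' vs G='111': no prefix
  A='10' vs E='0': no prefix
  A='10' vs C='110': no prefix
  A='10' vs G='111': no prefix
  C='110' vs E='0': no prefix
  C='110' vs A='10': no prefix
  C='110' vs G='111': no prefix
  G='111' vs E='0': no prefix
  G='111' vs A='10': no prefix
  G='111' vs C='110': no prefix
No violation found over all pairs.

YES -- this is a valid prefix code. No codeword is a prefix of any other codeword.


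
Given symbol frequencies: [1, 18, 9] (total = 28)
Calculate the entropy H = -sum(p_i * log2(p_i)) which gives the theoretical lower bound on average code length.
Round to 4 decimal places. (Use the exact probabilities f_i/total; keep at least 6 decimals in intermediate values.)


Per-symbol terms -p_i * log2(p_i) with p_i = f_i/28:
  p = 1/28 = 0.035714: log2(p) = -4.807355, -p*log2(p) = 0.171691
  p = 18/28 = 0.642857: log2(p) = -0.637430, -p*log2(p) = 0.409776
  p = 9/28 = 0.321429: log2(p) = -1.637430, -p*log2(p) = 0.526317
H = 0.171691 + 0.409776 + 0.526317 = 1.107784

H = 1.1078 bits/symbol


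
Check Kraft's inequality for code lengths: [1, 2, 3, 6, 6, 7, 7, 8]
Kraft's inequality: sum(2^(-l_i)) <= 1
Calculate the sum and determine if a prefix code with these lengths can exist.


Sum = 2^(-1) + 2^(-2) + 2^(-3) + 2^(-6) + 2^(-6) + 2^(-7) + 2^(-7) + 2^(-8)
    = 0.5 + 0.25 + 0.125 + 0.015625 + 0.015625 + 0.0078125 + 0.0078125 + 0.00390625
    = 237/256 = 0.92578125
Since 0.92578125 <= 1, Kraft's inequality IS satisfied.
A prefix code with these lengths CAN exist.

Kraft sum = 0.92578125. Satisfied.


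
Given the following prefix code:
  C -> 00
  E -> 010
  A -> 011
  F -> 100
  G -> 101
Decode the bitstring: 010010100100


Decoding step by step:
Bits 010 -> E
Bits 010 -> E
Bits 100 -> F
Bits 100 -> F


Decoded message: EEFF


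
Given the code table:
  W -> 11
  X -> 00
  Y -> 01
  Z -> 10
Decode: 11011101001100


Decoding:
11 -> W
01 -> Y
11 -> W
01 -> Y
00 -> X
11 -> W
00 -> X


Result: WYWYXWX


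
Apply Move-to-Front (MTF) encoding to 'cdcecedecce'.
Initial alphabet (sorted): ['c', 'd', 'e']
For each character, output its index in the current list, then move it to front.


MTF encoding:
'c': index 0 in ['c', 'd', 'e'] -> ['c', 'd', 'e']
'd': index 1 in ['c', 'd', 'e'] -> ['d', 'c', 'e']
'c': index 1 in ['d', 'c', 'e'] -> ['c', 'd', 'e']
'e': index 2 in ['c', 'd', 'e'] -> ['e', 'c', 'd']
'c': index 1 in ['e', 'c', 'd'] -> ['c', 'e', 'd']
'e': index 1 in ['c', 'e', 'd'] -> ['e', 'c', 'd']
'd': index 2 in ['e', 'c', 'd'] -> ['d', 'e', 'c']
'e': index 1 in ['d', 'e', 'c'] -> ['e', 'd', 'c']
'c': index 2 in ['e', 'd', 'c'] -> ['c', 'e', 'd']
'c': index 0 in ['c', 'e', 'd'] -> ['c', 'e', 'd']
'e': index 1 in ['c', 'e', 'd'] -> ['e', 'c', 'd']


Output: [0, 1, 1, 2, 1, 1, 2, 1, 2, 0, 1]


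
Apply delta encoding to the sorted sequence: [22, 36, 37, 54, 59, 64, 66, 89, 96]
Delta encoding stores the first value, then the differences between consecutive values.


First value: 22
Deltas:
  36 - 22 = 14
  37 - 36 = 1
  54 - 37 = 17
  59 - 54 = 5
  64 - 59 = 5
  66 - 64 = 2
  89 - 66 = 23
  96 - 89 = 7


Delta encoded: [22, 14, 1, 17, 5, 5, 2, 23, 7]


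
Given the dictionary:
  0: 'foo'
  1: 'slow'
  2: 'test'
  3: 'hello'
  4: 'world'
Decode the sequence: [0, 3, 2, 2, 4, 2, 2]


Look up each index in the dictionary:
  0 -> 'foo'
  3 -> 'hello'
  2 -> 'test'
  2 -> 'test'
  4 -> 'world'
  2 -> 'test'
  2 -> 'test'

Decoded: "foo hello test test world test test"


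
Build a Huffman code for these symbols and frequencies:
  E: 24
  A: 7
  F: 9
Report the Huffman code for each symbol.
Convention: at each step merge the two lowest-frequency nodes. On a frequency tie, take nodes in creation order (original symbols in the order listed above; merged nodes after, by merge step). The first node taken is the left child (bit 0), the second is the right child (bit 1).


Huffman tree construction:
Step 1: Merge A(7) + F(9) = 16
Step 2: Merge (A+F)(16) + E(24) = 40
Read each symbol's code off the tree from the root (left child = 0, right child = 1).

Codes:
  E: 1 (length 1)
  A: 00 (length 2)
  F: 01 (length 2)
Average code length: 56/40 = 1.4000 bits/symbol


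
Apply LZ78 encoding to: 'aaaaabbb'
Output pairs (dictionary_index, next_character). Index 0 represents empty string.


LZ78 encoding steps:
Dictionary: {0: ''}
Step 1: w='' (idx 0), next='a' -> output (0, 'a'), add 'a' as idx 1
Step 2: w='a' (idx 1), next='a' -> output (1, 'a'), add 'aa' as idx 2
Step 3: w='aa' (idx 2), next='b' -> output (2, 'b'), add 'aab' as idx 3
Step 4: w='' (idx 0), next='b' -> output (0, 'b'), add 'b' as idx 4
Step 5: w='b' (idx 4), end of input -> output (4, '')


Encoded: [(0, 'a'), (1, 'a'), (2, 'b'), (0, 'b'), (4, '')]


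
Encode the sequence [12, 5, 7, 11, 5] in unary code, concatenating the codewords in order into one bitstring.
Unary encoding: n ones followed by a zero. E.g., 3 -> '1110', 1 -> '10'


Encode each number as n ones followed by a terminating 0:
  12 -> 1111111111110 (13 bits)
  5 -> 111110 (6 bits)
  7 -> 11111110 (8 bits)
  11 -> 111111111110 (12 bits)
  5 -> 111110 (6 bits)
Total length = 13 + 6 + 8 + 12 + 6 = 45 bits.

Unary([12, 5, 7, 11, 5]) = 111111111111011111011111110111111111110111110 (45 bits)


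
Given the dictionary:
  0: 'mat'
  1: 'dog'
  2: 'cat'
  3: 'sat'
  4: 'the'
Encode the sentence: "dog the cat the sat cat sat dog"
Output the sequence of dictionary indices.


Look up each word in the dictionary:
  'dog' -> 1
  'the' -> 4
  'cat' -> 2
  'the' -> 4
  'sat' -> 3
  'cat' -> 2
  'sat' -> 3
  'dog' -> 1

Encoded: [1, 4, 2, 4, 3, 2, 3, 1]


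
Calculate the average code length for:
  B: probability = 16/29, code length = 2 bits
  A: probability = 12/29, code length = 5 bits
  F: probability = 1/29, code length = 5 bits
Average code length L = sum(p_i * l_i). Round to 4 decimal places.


Weighted contributions p_i * l_i:
  B: (16/29) * 2 = 32/29
  A: (12/29) * 5 = 60/29
  F: (1/29) * 5 = 5/29
Sum = (32 + 60 + 5)/29 = 97/29

L = 97/29 = 3.3448 bits/symbol


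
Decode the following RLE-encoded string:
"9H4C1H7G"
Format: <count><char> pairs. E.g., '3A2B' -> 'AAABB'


Expanding each <count><char> pair:
  9H -> 'HHHHHHHHH'
  4C -> 'CCCC'
  1H -> 'H'
  7G -> 'GGGGGGG'

Decoded = HHHHHHHHHCCCCHGGGGGGG


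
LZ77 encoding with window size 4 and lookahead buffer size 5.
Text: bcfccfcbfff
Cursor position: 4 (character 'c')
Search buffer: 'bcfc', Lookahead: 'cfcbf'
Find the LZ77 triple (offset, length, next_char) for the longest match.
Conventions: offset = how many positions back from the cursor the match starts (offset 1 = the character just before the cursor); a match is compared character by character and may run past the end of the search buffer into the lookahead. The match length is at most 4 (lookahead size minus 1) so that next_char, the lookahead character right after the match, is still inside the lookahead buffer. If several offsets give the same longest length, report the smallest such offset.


Try each offset into the search buffer:
  offset=1 (pos 3, char 'c'): match length 1
  offset=2 (pos 2, char 'f'): match length 0
  offset=3 (pos 1, char 'c'): match length 3
  offset=4 (pos 0, char 'b'): match length 0
Longest match has length 3 at offset 3.
next_char = character at position 4 + 3 = 7 -> 'b'

Best match: offset=3, length=3 (matching 'cfc' starting at position 1)
LZ77 triple: (3, 3, 'b')
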